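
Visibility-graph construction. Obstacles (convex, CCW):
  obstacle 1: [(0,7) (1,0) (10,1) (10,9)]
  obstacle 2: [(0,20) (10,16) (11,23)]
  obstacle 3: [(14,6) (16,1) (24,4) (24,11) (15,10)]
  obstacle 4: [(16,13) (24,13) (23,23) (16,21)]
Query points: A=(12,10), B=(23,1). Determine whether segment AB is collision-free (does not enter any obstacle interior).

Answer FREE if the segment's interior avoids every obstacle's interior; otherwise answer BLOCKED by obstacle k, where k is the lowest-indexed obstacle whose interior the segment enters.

Obstacle 1 [(0,7) (1,0) (10,1) (10,9)]:
  edge (0,7)–(1,0): clear
  edge (1,0)–(10,1): clear
  edge (10,1)–(10,9): clear
  edge (10,9)–(0,7): clear
  midpoint (35/2,11/2) outside
  → clear
Obstacle 2 [(0,20) (10,16) (11,23)]:
  edge (0,20)–(10,16): clear
  edge (10,16)–(11,23): clear
  edge (11,23)–(0,20): clear
  midpoint (35/2,11/2) outside
  → clear
Obstacle 3 [(14,6) (16,1) (24,4) (24,11) (15,10)]:
  edge (14,6)–(16,1): clear
  edge (16,1)–(24,4): crosses AB
  edge (24,4)–(24,11): clear
  edge (24,11)–(15,10): clear
  edge (15,10)–(14,6): crosses AB
  → BLOCKED
Obstacle 4 [(16,13) (24,13) (23,23) (16,21)]:
  edge (16,13)–(24,13): clear
  edge (24,13)–(23,23): clear
  edge (23,23)–(16,21): clear
  edge (16,21)–(16,13): clear
  midpoint (35/2,11/2) outside
  → clear

BLOCKED by obstacle 3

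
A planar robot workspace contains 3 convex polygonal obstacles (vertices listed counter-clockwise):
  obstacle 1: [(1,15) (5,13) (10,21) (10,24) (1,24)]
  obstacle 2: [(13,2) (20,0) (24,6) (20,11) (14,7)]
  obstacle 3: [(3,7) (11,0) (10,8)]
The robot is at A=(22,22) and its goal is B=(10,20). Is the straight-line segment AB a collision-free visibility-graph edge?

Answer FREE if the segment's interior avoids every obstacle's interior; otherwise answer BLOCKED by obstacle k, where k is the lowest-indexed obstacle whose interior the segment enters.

Obstacle 1 [(1,15) (5,13) (10,21) (10,24) (1,24)]:
  edge (1,15)–(5,13): clear
  edge (5,13)–(10,21): clear
  edge (10,21)–(10,24): clear
  edge (10,24)–(1,24): clear
  edge (1,24)–(1,15): clear
  midpoint (16,21) outside
  → clear
Obstacle 2 [(13,2) (20,0) (24,6) (20,11) (14,7)]:
  edge (13,2)–(20,0): clear
  edge (20,0)–(24,6): clear
  edge (24,6)–(20,11): clear
  edge (20,11)–(14,7): clear
  edge (14,7)–(13,2): clear
  midpoint (16,21) outside
  → clear
Obstacle 3 [(3,7) (11,0) (10,8)]:
  edge (3,7)–(11,0): clear
  edge (11,0)–(10,8): clear
  edge (10,8)–(3,7): clear
  midpoint (16,21) outside
  → clear

FREE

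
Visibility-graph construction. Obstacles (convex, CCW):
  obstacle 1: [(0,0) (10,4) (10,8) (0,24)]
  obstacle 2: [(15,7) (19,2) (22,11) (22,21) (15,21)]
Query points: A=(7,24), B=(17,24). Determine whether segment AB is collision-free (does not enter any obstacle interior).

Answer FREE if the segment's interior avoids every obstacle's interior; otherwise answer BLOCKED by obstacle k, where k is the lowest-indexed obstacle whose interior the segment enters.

FREE

Obstacle 1 [(0,0) (10,4) (10,8) (0,24)]:
  edge (0,0)–(10,4): clear
  edge (10,4)–(10,8): clear
  edge (10,8)–(0,24): clear
  edge (0,24)–(0,0): clear
  midpoint (12,24) outside
  → clear
Obstacle 2 [(15,7) (19,2) (22,11) (22,21) (15,21)]:
  edge (15,7)–(19,2): clear
  edge (19,2)–(22,11): clear
  edge (22,11)–(22,21): clear
  edge (22,21)–(15,21): clear
  edge (15,21)–(15,7): clear
  midpoint (12,24) outside
  → clear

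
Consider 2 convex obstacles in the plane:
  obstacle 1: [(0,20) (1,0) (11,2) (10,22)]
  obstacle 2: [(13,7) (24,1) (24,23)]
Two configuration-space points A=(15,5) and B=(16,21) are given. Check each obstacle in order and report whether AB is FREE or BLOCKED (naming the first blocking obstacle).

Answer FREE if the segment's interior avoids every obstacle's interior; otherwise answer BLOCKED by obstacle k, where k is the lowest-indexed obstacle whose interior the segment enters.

Obstacle 1 [(0,20) (1,0) (11,2) (10,22)]:
  edge (0,20)–(1,0): clear
  edge (1,0)–(11,2): clear
  edge (11,2)–(10,22): clear
  edge (10,22)–(0,20): clear
  midpoint (31/2,13) outside
  → clear
Obstacle 2 [(13,7) (24,1) (24,23)]:
  edge (13,7)–(24,1): crosses AB
  edge (24,1)–(24,23): clear
  edge (24,23)–(13,7): crosses AB
  → BLOCKED

BLOCKED by obstacle 2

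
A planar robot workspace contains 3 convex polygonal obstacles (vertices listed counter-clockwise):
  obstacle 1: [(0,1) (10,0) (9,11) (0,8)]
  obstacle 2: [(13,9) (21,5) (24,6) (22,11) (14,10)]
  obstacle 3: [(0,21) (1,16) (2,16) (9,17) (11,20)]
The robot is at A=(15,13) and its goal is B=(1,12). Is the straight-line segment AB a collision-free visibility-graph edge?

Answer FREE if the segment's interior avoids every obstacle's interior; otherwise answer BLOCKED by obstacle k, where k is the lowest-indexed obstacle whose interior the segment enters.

FREE

Obstacle 1 [(0,1) (10,0) (9,11) (0,8)]:
  edge (0,1)–(10,0): clear
  edge (10,0)–(9,11): clear
  edge (9,11)–(0,8): clear
  edge (0,8)–(0,1): clear
  midpoint (8,25/2) outside
  → clear
Obstacle 2 [(13,9) (21,5) (24,6) (22,11) (14,10)]:
  edge (13,9)–(21,5): clear
  edge (21,5)–(24,6): clear
  edge (24,6)–(22,11): clear
  edge (22,11)–(14,10): clear
  edge (14,10)–(13,9): clear
  midpoint (8,25/2) outside
  → clear
Obstacle 3 [(0,21) (1,16) (2,16) (9,17) (11,20)]:
  edge (0,21)–(1,16): clear
  edge (1,16)–(2,16): clear
  edge (2,16)–(9,17): clear
  edge (9,17)–(11,20): clear
  edge (11,20)–(0,21): clear
  midpoint (8,25/2) outside
  → clear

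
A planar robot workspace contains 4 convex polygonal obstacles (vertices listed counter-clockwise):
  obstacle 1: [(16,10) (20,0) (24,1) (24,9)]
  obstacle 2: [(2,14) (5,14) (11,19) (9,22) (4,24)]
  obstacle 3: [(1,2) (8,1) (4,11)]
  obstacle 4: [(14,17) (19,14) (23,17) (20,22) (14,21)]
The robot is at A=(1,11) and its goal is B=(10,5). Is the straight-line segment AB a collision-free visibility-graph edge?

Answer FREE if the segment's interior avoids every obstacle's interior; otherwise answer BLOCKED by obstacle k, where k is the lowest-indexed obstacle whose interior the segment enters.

BLOCKED by obstacle 3

Obstacle 1 [(16,10) (20,0) (24,1) (24,9)]:
  edge (16,10)–(20,0): clear
  edge (20,0)–(24,1): clear
  edge (24,1)–(24,9): clear
  edge (24,9)–(16,10): clear
  midpoint (11/2,8) outside
  → clear
Obstacle 2 [(2,14) (5,14) (11,19) (9,22) (4,24)]:
  edge (2,14)–(5,14): clear
  edge (5,14)–(11,19): clear
  edge (11,19)–(9,22): clear
  edge (9,22)–(4,24): clear
  edge (4,24)–(2,14): clear
  midpoint (11/2,8) outside
  → clear
Obstacle 3 [(1,2) (8,1) (4,11)]:
  edge (1,2)–(8,1): clear
  edge (8,1)–(4,11): crosses AB
  edge (4,11)–(1,2): crosses AB
  → BLOCKED
Obstacle 4 [(14,17) (19,14) (23,17) (20,22) (14,21)]:
  edge (14,17)–(19,14): clear
  edge (19,14)–(23,17): clear
  edge (23,17)–(20,22): clear
  edge (20,22)–(14,21): clear
  edge (14,21)–(14,17): clear
  midpoint (11/2,8) outside
  → clear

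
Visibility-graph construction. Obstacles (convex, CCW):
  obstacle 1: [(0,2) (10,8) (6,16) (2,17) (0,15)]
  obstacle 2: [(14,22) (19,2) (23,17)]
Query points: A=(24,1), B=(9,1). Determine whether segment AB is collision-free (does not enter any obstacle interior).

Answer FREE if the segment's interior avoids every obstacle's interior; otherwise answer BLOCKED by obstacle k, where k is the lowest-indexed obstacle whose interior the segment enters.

Obstacle 1 [(0,2) (10,8) (6,16) (2,17) (0,15)]:
  edge (0,2)–(10,8): clear
  edge (10,8)–(6,16): clear
  edge (6,16)–(2,17): clear
  edge (2,17)–(0,15): clear
  edge (0,15)–(0,2): clear
  midpoint (33/2,1) outside
  → clear
Obstacle 2 [(14,22) (19,2) (23,17)]:
  edge (14,22)–(19,2): clear
  edge (19,2)–(23,17): clear
  edge (23,17)–(14,22): clear
  midpoint (33/2,1) outside
  → clear

FREE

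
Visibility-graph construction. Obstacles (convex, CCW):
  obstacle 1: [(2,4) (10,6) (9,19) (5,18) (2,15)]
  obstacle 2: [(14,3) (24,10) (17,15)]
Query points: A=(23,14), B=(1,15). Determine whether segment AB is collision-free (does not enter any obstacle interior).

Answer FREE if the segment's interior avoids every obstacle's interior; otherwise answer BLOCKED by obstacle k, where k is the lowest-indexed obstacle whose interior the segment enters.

Obstacle 1 [(2,4) (10,6) (9,19) (5,18) (2,15)]:
  edge (2,4)–(10,6): clear
  edge (10,6)–(9,19): crosses AB
  edge (9,19)–(5,18): clear
  edge (5,18)–(2,15): clear
  edge (2,15)–(2,4): crosses AB
  → BLOCKED
Obstacle 2 [(14,3) (24,10) (17,15)]:
  edge (14,3)–(24,10): clear
  edge (24,10)–(17,15): crosses AB
  edge (17,15)–(14,3): crosses AB
  → BLOCKED

BLOCKED by obstacle 1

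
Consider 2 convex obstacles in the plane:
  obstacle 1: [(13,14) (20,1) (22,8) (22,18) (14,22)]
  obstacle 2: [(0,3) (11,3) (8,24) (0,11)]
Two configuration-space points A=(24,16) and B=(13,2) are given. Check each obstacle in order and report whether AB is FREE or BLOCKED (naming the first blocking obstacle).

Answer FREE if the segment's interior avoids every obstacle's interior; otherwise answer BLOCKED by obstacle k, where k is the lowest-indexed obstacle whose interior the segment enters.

BLOCKED by obstacle 1

Obstacle 1 [(13,14) (20,1) (22,8) (22,18) (14,22)]:
  edge (13,14)–(20,1): crosses AB
  edge (20,1)–(22,8): clear
  edge (22,8)–(22,18): crosses AB
  edge (22,18)–(14,22): clear
  edge (14,22)–(13,14): clear
  → BLOCKED
Obstacle 2 [(0,3) (11,3) (8,24) (0,11)]:
  edge (0,3)–(11,3): clear
  edge (11,3)–(8,24): clear
  edge (8,24)–(0,11): clear
  edge (0,11)–(0,3): clear
  midpoint (37/2,9) outside
  → clear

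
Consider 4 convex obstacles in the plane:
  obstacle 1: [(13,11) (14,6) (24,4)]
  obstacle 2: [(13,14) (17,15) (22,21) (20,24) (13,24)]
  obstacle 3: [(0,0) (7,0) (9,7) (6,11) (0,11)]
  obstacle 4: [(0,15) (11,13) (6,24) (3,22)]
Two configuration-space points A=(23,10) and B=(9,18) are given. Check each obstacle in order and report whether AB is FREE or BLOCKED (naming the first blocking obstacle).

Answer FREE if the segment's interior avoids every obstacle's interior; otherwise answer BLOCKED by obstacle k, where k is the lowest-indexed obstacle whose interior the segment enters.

BLOCKED by obstacle 2

Obstacle 1 [(13,11) (14,6) (24,4)]:
  edge (13,11)–(14,6): clear
  edge (14,6)–(24,4): clear
  edge (24,4)–(13,11): clear
  midpoint (16,14) outside
  → clear
Obstacle 2 [(13,14) (17,15) (22,21) (20,24) (13,24)]:
  edge (13,14)–(17,15): crosses AB
  edge (17,15)–(22,21): clear
  edge (22,21)–(20,24): clear
  edge (20,24)–(13,24): clear
  edge (13,24)–(13,14): crosses AB
  → BLOCKED
Obstacle 3 [(0,0) (7,0) (9,7) (6,11) (0,11)]:
  edge (0,0)–(7,0): clear
  edge (7,0)–(9,7): clear
  edge (9,7)–(6,11): clear
  edge (6,11)–(0,11): clear
  edge (0,11)–(0,0): clear
  midpoint (16,14) outside
  → clear
Obstacle 4 [(0,15) (11,13) (6,24) (3,22)]:
  edge (0,15)–(11,13): clear
  edge (11,13)–(6,24): clear
  edge (6,24)–(3,22): clear
  edge (3,22)–(0,15): clear
  midpoint (16,14) outside
  → clear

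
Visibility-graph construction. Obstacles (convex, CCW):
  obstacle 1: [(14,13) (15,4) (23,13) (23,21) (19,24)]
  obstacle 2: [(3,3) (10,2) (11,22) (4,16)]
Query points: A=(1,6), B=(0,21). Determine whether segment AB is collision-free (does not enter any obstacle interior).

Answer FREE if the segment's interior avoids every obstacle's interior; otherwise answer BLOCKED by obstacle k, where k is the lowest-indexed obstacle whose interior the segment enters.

Obstacle 1 [(14,13) (15,4) (23,13) (23,21) (19,24)]:
  edge (14,13)–(15,4): clear
  edge (15,4)–(23,13): clear
  edge (23,13)–(23,21): clear
  edge (23,21)–(19,24): clear
  edge (19,24)–(14,13): clear
  midpoint (1/2,27/2) outside
  → clear
Obstacle 2 [(3,3) (10,2) (11,22) (4,16)]:
  edge (3,3)–(10,2): clear
  edge (10,2)–(11,22): clear
  edge (11,22)–(4,16): clear
  edge (4,16)–(3,3): clear
  midpoint (1/2,27/2) outside
  → clear

FREE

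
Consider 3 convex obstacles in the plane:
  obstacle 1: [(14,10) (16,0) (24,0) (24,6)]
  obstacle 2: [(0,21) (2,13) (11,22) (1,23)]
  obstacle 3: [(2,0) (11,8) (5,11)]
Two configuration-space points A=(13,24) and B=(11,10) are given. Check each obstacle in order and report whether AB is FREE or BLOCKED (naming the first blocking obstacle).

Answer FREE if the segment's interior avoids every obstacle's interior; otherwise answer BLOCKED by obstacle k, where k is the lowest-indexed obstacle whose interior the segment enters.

FREE

Obstacle 1 [(14,10) (16,0) (24,0) (24,6)]:
  edge (14,10)–(16,0): clear
  edge (16,0)–(24,0): clear
  edge (24,0)–(24,6): clear
  edge (24,6)–(14,10): clear
  midpoint (12,17) outside
  → clear
Obstacle 2 [(0,21) (2,13) (11,22) (1,23)]:
  edge (0,21)–(2,13): clear
  edge (2,13)–(11,22): clear
  edge (11,22)–(1,23): clear
  edge (1,23)–(0,21): clear
  midpoint (12,17) outside
  → clear
Obstacle 3 [(2,0) (11,8) (5,11)]:
  edge (2,0)–(11,8): clear
  edge (11,8)–(5,11): clear
  edge (5,11)–(2,0): clear
  midpoint (12,17) outside
  → clear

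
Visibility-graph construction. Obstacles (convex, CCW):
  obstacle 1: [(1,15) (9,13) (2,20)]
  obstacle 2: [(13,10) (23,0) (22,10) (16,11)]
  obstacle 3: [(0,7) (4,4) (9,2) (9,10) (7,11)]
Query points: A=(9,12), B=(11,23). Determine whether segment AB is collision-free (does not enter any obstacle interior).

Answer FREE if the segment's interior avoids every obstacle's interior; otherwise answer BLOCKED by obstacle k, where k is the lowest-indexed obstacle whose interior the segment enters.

FREE

Obstacle 1 [(1,15) (9,13) (2,20)]:
  edge (1,15)–(9,13): clear
  edge (9,13)–(2,20): clear
  edge (2,20)–(1,15): clear
  midpoint (10,35/2) outside
  → clear
Obstacle 2 [(13,10) (23,0) (22,10) (16,11)]:
  edge (13,10)–(23,0): clear
  edge (23,0)–(22,10): clear
  edge (22,10)–(16,11): clear
  edge (16,11)–(13,10): clear
  midpoint (10,35/2) outside
  → clear
Obstacle 3 [(0,7) (4,4) (9,2) (9,10) (7,11)]:
  edge (0,7)–(4,4): clear
  edge (4,4)–(9,2): clear
  edge (9,2)–(9,10): clear
  edge (9,10)–(7,11): clear
  edge (7,11)–(0,7): clear
  midpoint (10,35/2) outside
  → clear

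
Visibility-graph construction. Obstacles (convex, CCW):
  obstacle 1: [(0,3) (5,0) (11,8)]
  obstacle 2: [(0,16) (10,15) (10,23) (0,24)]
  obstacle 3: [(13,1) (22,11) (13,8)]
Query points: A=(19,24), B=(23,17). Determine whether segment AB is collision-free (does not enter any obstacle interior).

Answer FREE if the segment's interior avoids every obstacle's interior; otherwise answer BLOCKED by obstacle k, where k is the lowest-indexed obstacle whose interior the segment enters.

Obstacle 1 [(0,3) (5,0) (11,8)]:
  edge (0,3)–(5,0): clear
  edge (5,0)–(11,8): clear
  edge (11,8)–(0,3): clear
  midpoint (21,41/2) outside
  → clear
Obstacle 2 [(0,16) (10,15) (10,23) (0,24)]:
  edge (0,16)–(10,15): clear
  edge (10,15)–(10,23): clear
  edge (10,23)–(0,24): clear
  edge (0,24)–(0,16): clear
  midpoint (21,41/2) outside
  → clear
Obstacle 3 [(13,1) (22,11) (13,8)]:
  edge (13,1)–(22,11): clear
  edge (22,11)–(13,8): clear
  edge (13,8)–(13,1): clear
  midpoint (21,41/2) outside
  → clear

FREE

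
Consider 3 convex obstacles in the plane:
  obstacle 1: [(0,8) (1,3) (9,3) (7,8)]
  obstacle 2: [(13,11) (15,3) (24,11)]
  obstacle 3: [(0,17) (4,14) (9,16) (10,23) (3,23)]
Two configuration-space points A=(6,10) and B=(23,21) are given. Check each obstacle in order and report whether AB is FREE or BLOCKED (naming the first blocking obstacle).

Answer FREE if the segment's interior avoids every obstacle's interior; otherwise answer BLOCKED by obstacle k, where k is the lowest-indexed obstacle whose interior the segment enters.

FREE

Obstacle 1 [(0,8) (1,3) (9,3) (7,8)]:
  edge (0,8)–(1,3): clear
  edge (1,3)–(9,3): clear
  edge (9,3)–(7,8): clear
  edge (7,8)–(0,8): clear
  midpoint (29/2,31/2) outside
  → clear
Obstacle 2 [(13,11) (15,3) (24,11)]:
  edge (13,11)–(15,3): clear
  edge (15,3)–(24,11): clear
  edge (24,11)–(13,11): clear
  midpoint (29/2,31/2) outside
  → clear
Obstacle 3 [(0,17) (4,14) (9,16) (10,23) (3,23)]:
  edge (0,17)–(4,14): clear
  edge (4,14)–(9,16): clear
  edge (9,16)–(10,23): clear
  edge (10,23)–(3,23): clear
  edge (3,23)–(0,17): clear
  midpoint (29/2,31/2) outside
  → clear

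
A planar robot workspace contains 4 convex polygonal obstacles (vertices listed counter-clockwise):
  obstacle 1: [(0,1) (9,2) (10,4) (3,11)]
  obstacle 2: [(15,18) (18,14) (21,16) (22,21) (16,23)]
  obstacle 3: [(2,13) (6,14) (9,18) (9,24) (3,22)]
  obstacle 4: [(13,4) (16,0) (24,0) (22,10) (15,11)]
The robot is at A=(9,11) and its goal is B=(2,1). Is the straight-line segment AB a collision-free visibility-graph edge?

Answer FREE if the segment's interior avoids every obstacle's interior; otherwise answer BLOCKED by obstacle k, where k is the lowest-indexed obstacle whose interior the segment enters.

Obstacle 1 [(0,1) (9,2) (10,4) (3,11)]:
  edge (0,1)–(9,2): crosses AB
  edge (9,2)–(10,4): clear
  edge (10,4)–(3,11): crosses AB
  edge (3,11)–(0,1): clear
  → BLOCKED
Obstacle 2 [(15,18) (18,14) (21,16) (22,21) (16,23)]:
  edge (15,18)–(18,14): clear
  edge (18,14)–(21,16): clear
  edge (21,16)–(22,21): clear
  edge (22,21)–(16,23): clear
  edge (16,23)–(15,18): clear
  midpoint (11/2,6) outside
  → clear
Obstacle 3 [(2,13) (6,14) (9,18) (9,24) (3,22)]:
  edge (2,13)–(6,14): clear
  edge (6,14)–(9,18): clear
  edge (9,18)–(9,24): clear
  edge (9,24)–(3,22): clear
  edge (3,22)–(2,13): clear
  midpoint (11/2,6) outside
  → clear
Obstacle 4 [(13,4) (16,0) (24,0) (22,10) (15,11)]:
  edge (13,4)–(16,0): clear
  edge (16,0)–(24,0): clear
  edge (24,0)–(22,10): clear
  edge (22,10)–(15,11): clear
  edge (15,11)–(13,4): clear
  midpoint (11/2,6) outside
  → clear

BLOCKED by obstacle 1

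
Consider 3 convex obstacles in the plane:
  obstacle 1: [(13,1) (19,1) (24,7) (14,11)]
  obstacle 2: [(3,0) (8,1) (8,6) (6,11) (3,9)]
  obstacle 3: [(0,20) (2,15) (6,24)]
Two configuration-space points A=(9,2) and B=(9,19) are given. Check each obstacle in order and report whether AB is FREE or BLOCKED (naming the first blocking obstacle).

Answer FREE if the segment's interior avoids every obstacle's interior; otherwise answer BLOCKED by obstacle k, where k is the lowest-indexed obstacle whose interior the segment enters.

FREE

Obstacle 1 [(13,1) (19,1) (24,7) (14,11)]:
  edge (13,1)–(19,1): clear
  edge (19,1)–(24,7): clear
  edge (24,7)–(14,11): clear
  edge (14,11)–(13,1): clear
  midpoint (9,21/2) outside
  → clear
Obstacle 2 [(3,0) (8,1) (8,6) (6,11) (3,9)]:
  edge (3,0)–(8,1): clear
  edge (8,1)–(8,6): clear
  edge (8,6)–(6,11): clear
  edge (6,11)–(3,9): clear
  edge (3,9)–(3,0): clear
  midpoint (9,21/2) outside
  → clear
Obstacle 3 [(0,20) (2,15) (6,24)]:
  edge (0,20)–(2,15): clear
  edge (2,15)–(6,24): clear
  edge (6,24)–(0,20): clear
  midpoint (9,21/2) outside
  → clear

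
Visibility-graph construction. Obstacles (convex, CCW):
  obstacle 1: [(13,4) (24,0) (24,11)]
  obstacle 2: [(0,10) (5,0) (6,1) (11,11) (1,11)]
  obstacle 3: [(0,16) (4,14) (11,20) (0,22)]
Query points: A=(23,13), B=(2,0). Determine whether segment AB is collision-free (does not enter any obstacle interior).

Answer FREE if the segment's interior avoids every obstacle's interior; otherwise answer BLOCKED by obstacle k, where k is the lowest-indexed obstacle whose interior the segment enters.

Obstacle 1 [(13,4) (24,0) (24,11)]:
  edge (13,4)–(24,0): clear
  edge (24,0)–(24,11): clear
  edge (24,11)–(13,4): clear
  midpoint (25/2,13/2) outside
  → clear
Obstacle 2 [(0,10) (5,0) (6,1) (11,11) (1,11)]:
  edge (0,10)–(5,0): crosses AB
  edge (5,0)–(6,1): clear
  edge (6,1)–(11,11): crosses AB
  edge (11,11)–(1,11): clear
  edge (1,11)–(0,10): clear
  → BLOCKED
Obstacle 3 [(0,16) (4,14) (11,20) (0,22)]:
  edge (0,16)–(4,14): clear
  edge (4,14)–(11,20): clear
  edge (11,20)–(0,22): clear
  edge (0,22)–(0,16): clear
  midpoint (25/2,13/2) outside
  → clear

BLOCKED by obstacle 2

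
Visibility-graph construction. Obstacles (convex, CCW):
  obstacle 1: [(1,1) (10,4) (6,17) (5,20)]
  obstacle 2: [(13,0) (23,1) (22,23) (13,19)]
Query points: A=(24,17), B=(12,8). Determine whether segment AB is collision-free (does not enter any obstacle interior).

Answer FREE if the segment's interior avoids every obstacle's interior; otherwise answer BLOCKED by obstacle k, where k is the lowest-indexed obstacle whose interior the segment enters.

Obstacle 1 [(1,1) (10,4) (6,17) (5,20)]:
  edge (1,1)–(10,4): clear
  edge (10,4)–(6,17): clear
  edge (6,17)–(5,20): clear
  edge (5,20)–(1,1): clear
  midpoint (18,25/2) outside
  → clear
Obstacle 2 [(13,0) (23,1) (22,23) (13,19)]:
  edge (13,0)–(23,1): clear
  edge (23,1)–(22,23): crosses AB
  edge (22,23)–(13,19): clear
  edge (13,19)–(13,0): crosses AB
  → BLOCKED

BLOCKED by obstacle 2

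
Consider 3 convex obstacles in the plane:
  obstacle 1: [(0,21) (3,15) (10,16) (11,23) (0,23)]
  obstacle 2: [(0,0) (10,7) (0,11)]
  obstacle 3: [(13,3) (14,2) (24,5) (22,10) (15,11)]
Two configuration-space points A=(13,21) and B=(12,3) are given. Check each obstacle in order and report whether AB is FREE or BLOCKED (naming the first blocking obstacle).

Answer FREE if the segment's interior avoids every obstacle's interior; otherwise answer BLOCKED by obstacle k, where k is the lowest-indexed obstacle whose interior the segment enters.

Obstacle 1 [(0,21) (3,15) (10,16) (11,23) (0,23)]:
  edge (0,21)–(3,15): clear
  edge (3,15)–(10,16): clear
  edge (10,16)–(11,23): clear
  edge (11,23)–(0,23): clear
  edge (0,23)–(0,21): clear
  midpoint (25/2,12) outside
  → clear
Obstacle 2 [(0,0) (10,7) (0,11)]:
  edge (0,0)–(10,7): clear
  edge (10,7)–(0,11): clear
  edge (0,11)–(0,0): clear
  midpoint (25/2,12) outside
  → clear
Obstacle 3 [(13,3) (14,2) (24,5) (22,10) (15,11)]:
  edge (13,3)–(14,2): clear
  edge (14,2)–(24,5): clear
  edge (24,5)–(22,10): clear
  edge (22,10)–(15,11): clear
  edge (15,11)–(13,3): clear
  midpoint (25/2,12) outside
  → clear

FREE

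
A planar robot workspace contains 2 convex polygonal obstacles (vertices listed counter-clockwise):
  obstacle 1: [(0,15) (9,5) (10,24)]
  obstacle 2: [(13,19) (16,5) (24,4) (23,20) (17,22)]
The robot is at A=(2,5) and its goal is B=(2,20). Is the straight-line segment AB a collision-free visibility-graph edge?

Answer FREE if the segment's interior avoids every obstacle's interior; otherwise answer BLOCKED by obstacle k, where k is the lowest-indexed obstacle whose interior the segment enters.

Obstacle 1 [(0,15) (9,5) (10,24)]:
  edge (0,15)–(9,5): crosses AB
  edge (9,5)–(10,24): clear
  edge (10,24)–(0,15): crosses AB
  → BLOCKED
Obstacle 2 [(13,19) (16,5) (24,4) (23,20) (17,22)]:
  edge (13,19)–(16,5): clear
  edge (16,5)–(24,4): clear
  edge (24,4)–(23,20): clear
  edge (23,20)–(17,22): clear
  edge (17,22)–(13,19): clear
  midpoint (2,25/2) outside
  → clear

BLOCKED by obstacle 1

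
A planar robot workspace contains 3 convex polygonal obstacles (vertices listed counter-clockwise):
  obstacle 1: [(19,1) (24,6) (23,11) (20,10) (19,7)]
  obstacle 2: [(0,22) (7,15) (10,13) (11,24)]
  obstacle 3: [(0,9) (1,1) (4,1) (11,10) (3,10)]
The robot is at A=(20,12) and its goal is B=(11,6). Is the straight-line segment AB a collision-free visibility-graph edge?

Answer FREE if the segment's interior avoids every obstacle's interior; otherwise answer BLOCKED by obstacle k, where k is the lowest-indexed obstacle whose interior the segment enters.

FREE

Obstacle 1 [(19,1) (24,6) (23,11) (20,10) (19,7)]:
  edge (19,1)–(24,6): clear
  edge (24,6)–(23,11): clear
  edge (23,11)–(20,10): clear
  edge (20,10)–(19,7): clear
  edge (19,7)–(19,1): clear
  midpoint (31/2,9) outside
  → clear
Obstacle 2 [(0,22) (7,15) (10,13) (11,24)]:
  edge (0,22)–(7,15): clear
  edge (7,15)–(10,13): clear
  edge (10,13)–(11,24): clear
  edge (11,24)–(0,22): clear
  midpoint (31/2,9) outside
  → clear
Obstacle 3 [(0,9) (1,1) (4,1) (11,10) (3,10)]:
  edge (0,9)–(1,1): clear
  edge (1,1)–(4,1): clear
  edge (4,1)–(11,10): clear
  edge (11,10)–(3,10): clear
  edge (3,10)–(0,9): clear
  midpoint (31/2,9) outside
  → clear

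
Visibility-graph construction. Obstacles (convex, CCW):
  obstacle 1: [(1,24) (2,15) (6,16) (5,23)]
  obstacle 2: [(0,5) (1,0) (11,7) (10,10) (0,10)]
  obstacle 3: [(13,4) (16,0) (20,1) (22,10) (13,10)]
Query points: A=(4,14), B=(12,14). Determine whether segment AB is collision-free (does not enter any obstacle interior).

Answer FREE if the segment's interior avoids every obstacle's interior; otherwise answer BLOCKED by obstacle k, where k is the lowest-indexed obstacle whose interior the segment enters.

FREE

Obstacle 1 [(1,24) (2,15) (6,16) (5,23)]:
  edge (1,24)–(2,15): clear
  edge (2,15)–(6,16): clear
  edge (6,16)–(5,23): clear
  edge (5,23)–(1,24): clear
  midpoint (8,14) outside
  → clear
Obstacle 2 [(0,5) (1,0) (11,7) (10,10) (0,10)]:
  edge (0,5)–(1,0): clear
  edge (1,0)–(11,7): clear
  edge (11,7)–(10,10): clear
  edge (10,10)–(0,10): clear
  edge (0,10)–(0,5): clear
  midpoint (8,14) outside
  → clear
Obstacle 3 [(13,4) (16,0) (20,1) (22,10) (13,10)]:
  edge (13,4)–(16,0): clear
  edge (16,0)–(20,1): clear
  edge (20,1)–(22,10): clear
  edge (22,10)–(13,10): clear
  edge (13,10)–(13,4): clear
  midpoint (8,14) outside
  → clear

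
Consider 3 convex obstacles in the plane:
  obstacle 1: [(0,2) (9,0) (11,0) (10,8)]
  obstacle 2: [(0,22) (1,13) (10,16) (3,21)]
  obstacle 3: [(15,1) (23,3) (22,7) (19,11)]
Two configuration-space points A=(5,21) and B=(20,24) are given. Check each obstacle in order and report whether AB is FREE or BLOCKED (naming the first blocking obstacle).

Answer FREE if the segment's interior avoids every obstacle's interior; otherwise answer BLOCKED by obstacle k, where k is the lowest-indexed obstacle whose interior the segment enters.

Obstacle 1 [(0,2) (9,0) (11,0) (10,8)]:
  edge (0,2)–(9,0): clear
  edge (9,0)–(11,0): clear
  edge (11,0)–(10,8): clear
  edge (10,8)–(0,2): clear
  midpoint (25/2,45/2) outside
  → clear
Obstacle 2 [(0,22) (1,13) (10,16) (3,21)]:
  edge (0,22)–(1,13): clear
  edge (1,13)–(10,16): clear
  edge (10,16)–(3,21): clear
  edge (3,21)–(0,22): clear
  midpoint (25/2,45/2) outside
  → clear
Obstacle 3 [(15,1) (23,3) (22,7) (19,11)]:
  edge (15,1)–(23,3): clear
  edge (23,3)–(22,7): clear
  edge (22,7)–(19,11): clear
  edge (19,11)–(15,1): clear
  midpoint (25/2,45/2) outside
  → clear

FREE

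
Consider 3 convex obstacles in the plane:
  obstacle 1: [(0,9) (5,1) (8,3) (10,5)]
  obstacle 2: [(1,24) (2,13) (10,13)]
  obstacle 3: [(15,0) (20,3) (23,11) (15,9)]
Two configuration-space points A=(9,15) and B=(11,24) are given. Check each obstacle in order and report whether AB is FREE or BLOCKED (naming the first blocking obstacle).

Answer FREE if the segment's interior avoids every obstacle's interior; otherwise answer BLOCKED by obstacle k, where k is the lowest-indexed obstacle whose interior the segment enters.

Obstacle 1 [(0,9) (5,1) (8,3) (10,5)]:
  edge (0,9)–(5,1): clear
  edge (5,1)–(8,3): clear
  edge (8,3)–(10,5): clear
  edge (10,5)–(0,9): clear
  midpoint (10,39/2) outside
  → clear
Obstacle 2 [(1,24) (2,13) (10,13)]:
  edge (1,24)–(2,13): clear
  edge (2,13)–(10,13): clear
  edge (10,13)–(1,24): clear
  midpoint (10,39/2) outside
  → clear
Obstacle 3 [(15,0) (20,3) (23,11) (15,9)]:
  edge (15,0)–(20,3): clear
  edge (20,3)–(23,11): clear
  edge (23,11)–(15,9): clear
  edge (15,9)–(15,0): clear
  midpoint (10,39/2) outside
  → clear

FREE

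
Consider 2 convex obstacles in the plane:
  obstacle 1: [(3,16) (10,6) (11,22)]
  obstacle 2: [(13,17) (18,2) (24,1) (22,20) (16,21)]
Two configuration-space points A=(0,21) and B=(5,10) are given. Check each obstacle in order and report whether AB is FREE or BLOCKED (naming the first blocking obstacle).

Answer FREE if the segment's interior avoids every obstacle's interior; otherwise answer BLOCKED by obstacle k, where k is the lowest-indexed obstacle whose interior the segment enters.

Obstacle 1 [(3,16) (10,6) (11,22)]:
  edge (3,16)–(10,6): clear
  edge (10,6)–(11,22): clear
  edge (11,22)–(3,16): clear
  midpoint (5/2,31/2) outside
  → clear
Obstacle 2 [(13,17) (18,2) (24,1) (22,20) (16,21)]:
  edge (13,17)–(18,2): clear
  edge (18,2)–(24,1): clear
  edge (24,1)–(22,20): clear
  edge (22,20)–(16,21): clear
  edge (16,21)–(13,17): clear
  midpoint (5/2,31/2) outside
  → clear

FREE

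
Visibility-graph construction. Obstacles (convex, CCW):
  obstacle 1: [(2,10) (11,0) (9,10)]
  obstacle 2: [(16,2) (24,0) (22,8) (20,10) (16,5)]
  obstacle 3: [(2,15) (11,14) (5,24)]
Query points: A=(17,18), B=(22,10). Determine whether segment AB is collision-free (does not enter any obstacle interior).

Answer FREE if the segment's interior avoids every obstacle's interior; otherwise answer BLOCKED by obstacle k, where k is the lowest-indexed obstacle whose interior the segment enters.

Obstacle 1 [(2,10) (11,0) (9,10)]:
  edge (2,10)–(11,0): clear
  edge (11,0)–(9,10): clear
  edge (9,10)–(2,10): clear
  midpoint (39/2,14) outside
  → clear
Obstacle 2 [(16,2) (24,0) (22,8) (20,10) (16,5)]:
  edge (16,2)–(24,0): clear
  edge (24,0)–(22,8): clear
  edge (22,8)–(20,10): clear
  edge (20,10)–(16,5): clear
  edge (16,5)–(16,2): clear
  midpoint (39/2,14) outside
  → clear
Obstacle 3 [(2,15) (11,14) (5,24)]:
  edge (2,15)–(11,14): clear
  edge (11,14)–(5,24): clear
  edge (5,24)–(2,15): clear
  midpoint (39/2,14) outside
  → clear

FREE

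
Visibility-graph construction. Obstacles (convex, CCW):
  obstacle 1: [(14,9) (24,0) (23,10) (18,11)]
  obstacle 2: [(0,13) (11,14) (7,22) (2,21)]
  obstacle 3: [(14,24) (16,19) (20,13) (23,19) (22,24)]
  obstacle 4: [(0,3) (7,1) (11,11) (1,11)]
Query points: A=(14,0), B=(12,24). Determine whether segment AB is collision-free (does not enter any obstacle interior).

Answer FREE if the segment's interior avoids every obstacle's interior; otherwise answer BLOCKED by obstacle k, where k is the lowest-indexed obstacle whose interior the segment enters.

FREE

Obstacle 1 [(14,9) (24,0) (23,10) (18,11)]:
  edge (14,9)–(24,0): clear
  edge (24,0)–(23,10): clear
  edge (23,10)–(18,11): clear
  edge (18,11)–(14,9): clear
  midpoint (13,12) outside
  → clear
Obstacle 2 [(0,13) (11,14) (7,22) (2,21)]:
  edge (0,13)–(11,14): clear
  edge (11,14)–(7,22): clear
  edge (7,22)–(2,21): clear
  edge (2,21)–(0,13): clear
  midpoint (13,12) outside
  → clear
Obstacle 3 [(14,24) (16,19) (20,13) (23,19) (22,24)]:
  edge (14,24)–(16,19): clear
  edge (16,19)–(20,13): clear
  edge (20,13)–(23,19): clear
  edge (23,19)–(22,24): clear
  edge (22,24)–(14,24): clear
  midpoint (13,12) outside
  → clear
Obstacle 4 [(0,3) (7,1) (11,11) (1,11)]:
  edge (0,3)–(7,1): clear
  edge (7,1)–(11,11): clear
  edge (11,11)–(1,11): clear
  edge (1,11)–(0,3): clear
  midpoint (13,12) outside
  → clear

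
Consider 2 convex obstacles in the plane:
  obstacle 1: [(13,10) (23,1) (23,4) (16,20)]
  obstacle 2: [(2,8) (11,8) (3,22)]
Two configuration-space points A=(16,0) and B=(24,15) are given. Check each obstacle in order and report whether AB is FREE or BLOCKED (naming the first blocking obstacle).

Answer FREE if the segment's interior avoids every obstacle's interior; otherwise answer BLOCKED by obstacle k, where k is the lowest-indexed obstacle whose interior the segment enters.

BLOCKED by obstacle 1

Obstacle 1 [(13,10) (23,1) (23,4) (16,20)]:
  edge (13,10)–(23,1): crosses AB
  edge (23,1)–(23,4): clear
  edge (23,4)–(16,20): crosses AB
  edge (16,20)–(13,10): clear
  → BLOCKED
Obstacle 2 [(2,8) (11,8) (3,22)]:
  edge (2,8)–(11,8): clear
  edge (11,8)–(3,22): clear
  edge (3,22)–(2,8): clear
  midpoint (20,15/2) outside
  → clear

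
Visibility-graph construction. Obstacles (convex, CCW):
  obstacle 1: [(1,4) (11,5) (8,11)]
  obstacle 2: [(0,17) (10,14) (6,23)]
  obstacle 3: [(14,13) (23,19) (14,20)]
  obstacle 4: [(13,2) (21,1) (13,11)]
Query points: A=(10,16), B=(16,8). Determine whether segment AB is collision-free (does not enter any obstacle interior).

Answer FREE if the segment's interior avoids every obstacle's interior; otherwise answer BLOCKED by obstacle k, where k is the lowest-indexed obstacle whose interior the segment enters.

FREE

Obstacle 1 [(1,4) (11,5) (8,11)]:
  edge (1,4)–(11,5): clear
  edge (11,5)–(8,11): clear
  edge (8,11)–(1,4): clear
  midpoint (13,12) outside
  → clear
Obstacle 2 [(0,17) (10,14) (6,23)]:
  edge (0,17)–(10,14): clear
  edge (10,14)–(6,23): clear
  edge (6,23)–(0,17): clear
  midpoint (13,12) outside
  → clear
Obstacle 3 [(14,13) (23,19) (14,20)]:
  edge (14,13)–(23,19): clear
  edge (23,19)–(14,20): clear
  edge (14,20)–(14,13): clear
  midpoint (13,12) outside
  → clear
Obstacle 4 [(13,2) (21,1) (13,11)]:
  edge (13,2)–(21,1): clear
  edge (21,1)–(13,11): clear
  edge (13,11)–(13,2): clear
  midpoint (13,12) outside
  → clear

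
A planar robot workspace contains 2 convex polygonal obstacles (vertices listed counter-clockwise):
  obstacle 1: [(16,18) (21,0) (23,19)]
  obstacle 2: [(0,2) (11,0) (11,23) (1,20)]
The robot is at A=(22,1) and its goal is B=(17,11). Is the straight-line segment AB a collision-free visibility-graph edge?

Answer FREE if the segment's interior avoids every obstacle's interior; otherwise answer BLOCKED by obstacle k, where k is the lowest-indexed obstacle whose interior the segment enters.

Obstacle 1 [(16,18) (21,0) (23,19)]:
  edge (16,18)–(21,0): crosses AB
  edge (21,0)–(23,19): crosses AB
  edge (23,19)–(16,18): clear
  → BLOCKED
Obstacle 2 [(0,2) (11,0) (11,23) (1,20)]:
  edge (0,2)–(11,0): clear
  edge (11,0)–(11,23): clear
  edge (11,23)–(1,20): clear
  edge (1,20)–(0,2): clear
  midpoint (39/2,6) outside
  → clear

BLOCKED by obstacle 1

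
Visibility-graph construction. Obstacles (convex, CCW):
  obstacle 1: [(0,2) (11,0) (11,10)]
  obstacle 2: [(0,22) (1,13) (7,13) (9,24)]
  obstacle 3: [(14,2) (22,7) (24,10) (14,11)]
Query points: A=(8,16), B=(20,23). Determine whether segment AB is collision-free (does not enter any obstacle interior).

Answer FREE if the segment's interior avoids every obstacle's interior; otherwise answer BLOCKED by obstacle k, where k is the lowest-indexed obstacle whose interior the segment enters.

FREE

Obstacle 1 [(0,2) (11,0) (11,10)]:
  edge (0,2)–(11,0): clear
  edge (11,0)–(11,10): clear
  edge (11,10)–(0,2): clear
  midpoint (14,39/2) outside
  → clear
Obstacle 2 [(0,22) (1,13) (7,13) (9,24)]:
  edge (0,22)–(1,13): clear
  edge (1,13)–(7,13): clear
  edge (7,13)–(9,24): clear
  edge (9,24)–(0,22): clear
  midpoint (14,39/2) outside
  → clear
Obstacle 3 [(14,2) (22,7) (24,10) (14,11)]:
  edge (14,2)–(22,7): clear
  edge (22,7)–(24,10): clear
  edge (24,10)–(14,11): clear
  edge (14,11)–(14,2): clear
  midpoint (14,39/2) outside
  → clear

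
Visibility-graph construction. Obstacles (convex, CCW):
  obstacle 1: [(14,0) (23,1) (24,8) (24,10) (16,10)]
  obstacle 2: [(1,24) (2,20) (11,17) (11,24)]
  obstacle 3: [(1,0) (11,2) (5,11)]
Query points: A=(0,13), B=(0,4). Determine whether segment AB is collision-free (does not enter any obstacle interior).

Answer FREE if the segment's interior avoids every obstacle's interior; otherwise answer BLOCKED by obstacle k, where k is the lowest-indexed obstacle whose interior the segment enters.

Obstacle 1 [(14,0) (23,1) (24,8) (24,10) (16,10)]:
  edge (14,0)–(23,1): clear
  edge (23,1)–(24,8): clear
  edge (24,8)–(24,10): clear
  edge (24,10)–(16,10): clear
  edge (16,10)–(14,0): clear
  midpoint (0,17/2) outside
  → clear
Obstacle 2 [(1,24) (2,20) (11,17) (11,24)]:
  edge (1,24)–(2,20): clear
  edge (2,20)–(11,17): clear
  edge (11,17)–(11,24): clear
  edge (11,24)–(1,24): clear
  midpoint (0,17/2) outside
  → clear
Obstacle 3 [(1,0) (11,2) (5,11)]:
  edge (1,0)–(11,2): clear
  edge (11,2)–(5,11): clear
  edge (5,11)–(1,0): clear
  midpoint (0,17/2) outside
  → clear

FREE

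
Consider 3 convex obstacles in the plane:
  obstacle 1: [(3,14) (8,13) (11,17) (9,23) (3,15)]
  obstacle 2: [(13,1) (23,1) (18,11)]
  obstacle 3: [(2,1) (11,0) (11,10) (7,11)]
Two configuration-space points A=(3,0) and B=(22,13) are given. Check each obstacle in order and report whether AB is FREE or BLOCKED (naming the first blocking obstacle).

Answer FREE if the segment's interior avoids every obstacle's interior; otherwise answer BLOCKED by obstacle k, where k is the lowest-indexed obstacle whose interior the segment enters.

BLOCKED by obstacle 2

Obstacle 1 [(3,14) (8,13) (11,17) (9,23) (3,15)]:
  edge (3,14)–(8,13): clear
  edge (8,13)–(11,17): clear
  edge (11,17)–(9,23): clear
  edge (9,23)–(3,15): clear
  edge (3,15)–(3,14): clear
  midpoint (25/2,13/2) outside
  → clear
Obstacle 2 [(13,1) (23,1) (18,11)]:
  edge (13,1)–(23,1): clear
  edge (23,1)–(18,11): crosses AB
  edge (18,11)–(13,1): crosses AB
  → BLOCKED
Obstacle 3 [(2,1) (11,0) (11,10) (7,11)]:
  edge (2,1)–(11,0): crosses AB
  edge (11,0)–(11,10): crosses AB
  edge (11,10)–(7,11): clear
  edge (7,11)–(2,1): clear
  → BLOCKED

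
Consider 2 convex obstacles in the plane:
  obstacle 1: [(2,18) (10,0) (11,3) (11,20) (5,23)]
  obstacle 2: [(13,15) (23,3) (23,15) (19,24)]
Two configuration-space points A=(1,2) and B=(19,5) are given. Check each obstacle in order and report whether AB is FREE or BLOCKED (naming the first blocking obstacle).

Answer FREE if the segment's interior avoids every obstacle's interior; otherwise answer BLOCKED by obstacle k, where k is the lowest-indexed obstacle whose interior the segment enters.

Obstacle 1 [(2,18) (10,0) (11,3) (11,20) (5,23)]:
  edge (2,18)–(10,0): crosses AB
  edge (10,0)–(11,3): clear
  edge (11,3)–(11,20): crosses AB
  edge (11,20)–(5,23): clear
  edge (5,23)–(2,18): clear
  → BLOCKED
Obstacle 2 [(13,15) (23,3) (23,15) (19,24)]:
  edge (13,15)–(23,3): clear
  edge (23,3)–(23,15): clear
  edge (23,15)–(19,24): clear
  edge (19,24)–(13,15): clear
  midpoint (10,7/2) outside
  → clear

BLOCKED by obstacle 1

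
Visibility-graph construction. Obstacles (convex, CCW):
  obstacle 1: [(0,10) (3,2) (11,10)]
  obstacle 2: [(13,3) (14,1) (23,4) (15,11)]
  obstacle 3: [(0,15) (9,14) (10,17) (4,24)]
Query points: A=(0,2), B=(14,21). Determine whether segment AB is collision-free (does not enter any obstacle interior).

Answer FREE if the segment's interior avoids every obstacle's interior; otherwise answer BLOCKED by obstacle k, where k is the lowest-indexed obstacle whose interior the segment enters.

BLOCKED by obstacle 1

Obstacle 1 [(0,10) (3,2) (11,10)]:
  edge (0,10)–(3,2): crosses AB
  edge (3,2)–(11,10): clear
  edge (11,10)–(0,10): crosses AB
  → BLOCKED
Obstacle 2 [(13,3) (14,1) (23,4) (15,11)]:
  edge (13,3)–(14,1): clear
  edge (14,1)–(23,4): clear
  edge (23,4)–(15,11): clear
  edge (15,11)–(13,3): clear
  midpoint (7,23/2) outside
  → clear
Obstacle 3 [(0,15) (9,14) (10,17) (4,24)]:
  edge (0,15)–(9,14): crosses AB
  edge (9,14)–(10,17): crosses AB
  edge (10,17)–(4,24): clear
  edge (4,24)–(0,15): clear
  → BLOCKED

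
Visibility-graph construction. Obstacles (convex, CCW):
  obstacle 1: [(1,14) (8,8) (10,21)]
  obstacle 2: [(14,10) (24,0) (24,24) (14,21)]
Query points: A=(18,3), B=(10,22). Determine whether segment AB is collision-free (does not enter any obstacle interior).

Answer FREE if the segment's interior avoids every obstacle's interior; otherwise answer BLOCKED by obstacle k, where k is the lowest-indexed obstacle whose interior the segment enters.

BLOCKED by obstacle 2

Obstacle 1 [(1,14) (8,8) (10,21)]:
  edge (1,14)–(8,8): clear
  edge (8,8)–(10,21): clear
  edge (10,21)–(1,14): clear
  midpoint (14,25/2) outside
  → clear
Obstacle 2 [(14,10) (24,0) (24,24) (14,21)]:
  edge (14,10)–(24,0): crosses AB
  edge (24,0)–(24,24): clear
  edge (24,24)–(14,21): clear
  edge (14,21)–(14,10): crosses AB
  → BLOCKED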